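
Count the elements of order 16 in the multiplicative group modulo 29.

φ(29) = 29 − 1 = 28 = 2^2 · 7.
Since (Z/29Z)^× is cyclic of order 28, the number of elements of order d is φ(d) when d | 28 and 0 otherwise.
Since 16 ∤ 28, the count is 0.

0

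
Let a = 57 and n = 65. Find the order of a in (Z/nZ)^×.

4

ord(57) | φ(65) = φ(5·13) = (5−1)·(13−1) = 4·12 = 48 = 2^4 · 3.
Divisors of 48: 1, 2, 3, 4, 6, 8, 12, 16, 24, 48.
Test each divisor d:
57^1 ≡ 57 (mod 65)
57^2 ≡ 64 (mod 65)
57^3 ≡ 8 (mod 65)
57^4 ≡ 1 (mod 65) ✓
So ord_65(57) = 4.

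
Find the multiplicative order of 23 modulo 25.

20

The order of 23 must divide φ(25) = φ(5^2) = 5·(5−1) = 20 = 2^2 · 5.
Divisors of 20: 1, 2, 4, 5, 10, 20.
Evaluate successive powers at the divisors of 20:
23^1 ≡ 23
23^2 ≡ 4
23^4 ≡ 16
23^5 ≡ 18
23^10 ≡ 24
23^20 ≡ 1
Therefore the multiplicative order of 23 modulo 25 is 20.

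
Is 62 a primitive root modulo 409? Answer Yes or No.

Yes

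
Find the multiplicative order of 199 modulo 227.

226

The order of 199 must divide φ(227) = 227 − 1 = 226 = 2 · 113.
Divisors of 226: 1, 2, 113, 226.
Test each divisor d:
199^1 ≡ 199 (mod 227)
199^2 ≡ 103 (mod 227)
199^113 ≡ 226 (mod 227)
199^226 ≡ 1 (mod 227) ✓
Therefore the multiplicative order of 199 modulo 227 is 226.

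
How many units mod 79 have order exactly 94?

φ(79) = 79 − 1 = 78 = 2 · 3 · 13.
(Z/79Z)^× is cyclic (|G| = 78); a cyclic group of order m has exactly φ(d) elements of each order d | m, and none otherwise.
Here 78 is not a multiple of 94, so there are no elements of order 94.

0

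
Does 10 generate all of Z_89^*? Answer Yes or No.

No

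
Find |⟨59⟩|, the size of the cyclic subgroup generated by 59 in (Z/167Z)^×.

166

The order of 59 must divide φ(167) = 167 − 1 = 166 = 2 · 83.
Divisors of 166: 1, 2, 83, 166.
Evaluate successive powers at the divisors of 166:
59^1 ≡ 59 (mod 167)
59^2 ≡ 141 (mod 167)
59^83 ≡ 166 (mod 167)
59^166 ≡ 1 (mod 167) ✓
Therefore the multiplicative order of 59 modulo 167 is 166.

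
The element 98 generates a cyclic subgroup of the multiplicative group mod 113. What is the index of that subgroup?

28

Since 98 ∈ (Z/113Z)^×, its order divides φ(113) = 113 − 1 = 112 = 2^4 · 7.
Divisors of 112: 1, 2, 4, 7, 8, 14, 16, 28, 56, 112.
Test each divisor d:
98^1 ≡ 98 (mod 113)
98^2 ≡ 112 (mod 113)
98^4 ≡ 1 (mod 113) ✓
The order of 98 is 4, so the subgroup it generates has 4 elements.
The index is φ(113) / ord(98) = 112 / 4 = 28.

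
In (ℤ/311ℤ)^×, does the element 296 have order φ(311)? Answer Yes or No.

φ(311) = 311 − 1 = 310 = 2 · 5 · 31.
An element g generates (Z/311Z)^× iff g^(310/q) ≢ 1 (mod 311) for each prime q ∈ {2, 5, 31}.
296^155 ≡ 310 (mod 311)  [q = 2: ≢ 1 ✓]
296^62 ≡ 1 (mod 311)  [q = 5: ≡ 1 ✗]
296^10 ≡ 105 (mod 311)  [q = 31: ≢ 1 ✓]
The check at q = 5 fails, so 296 generates a proper subgroup.

No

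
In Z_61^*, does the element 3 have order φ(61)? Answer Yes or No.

No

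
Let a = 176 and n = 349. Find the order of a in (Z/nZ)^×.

The order of 176 must divide φ(349) = 349 − 1 = 348 = 2^2 · 3 · 29.
Divisors of 348: 1, 2, 3, 4, 6, 12, 29, 58, 87, 116, 174, 348.
Test each divisor d:
176^1 ≡ 176 (mod 349)
176^2 ≡ 264 (mod 349)
176^3 ≡ 47 (mod 349)
176^4 ≡ 245 (mod 349)
176^6 ≡ 115 (mod 349)
176^12 ≡ 312 (mod 349)
176^29 ≡ 24 (mod 349)
176^58 ≡ 227 (mod 349)
176^87 ≡ 213 (mod 349)
176^116 ≡ 226 (mod 349)
176^174 ≡ 348 (mod 349)
176^348 ≡ 1 (mod 349) ✓
The smallest such exponent is 348, so the order of 176 is 348.

348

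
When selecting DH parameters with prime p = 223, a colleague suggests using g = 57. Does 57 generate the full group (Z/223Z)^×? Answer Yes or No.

Yes

φ(223) = 223 − 1 = 222 = 2 · 3 · 37.
An element g generates (Z/223Z)^× iff g^(222/q) ≢ 1 (mod 223) for each prime q ∈ {2, 3, 37}.
57^111 ≡ 222 (mod 223)  [q = 2: ≢ 1 ✓]
57^74 ≡ 39 (mod 223)  [q = 3: ≢ 1 ✓]
57^6 ≡ 128 (mod 223)  [q = 37: ≢ 1 ✓]
None equal 1, so ord_223(57) = 222: 57 is a primitive root.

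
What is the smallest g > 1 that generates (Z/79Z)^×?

3

φ(79) = 79 − 1 = 78 = 2 · 3 · 13.
g is a primitive root iff g^(78/q) ≢ 1 (mod 79) for each prime q ∈ {2, 3, 13}.
g = 2: 2^39 ≡ 1 — hits 1, so not a primitive root.
g = 3: 3^39 ≡ 78; 3^26 ≡ 23; 3^6 ≡ 18 — none is 1, so 3 is a primitive root.
The smallest primitive root modulo 79 is 3.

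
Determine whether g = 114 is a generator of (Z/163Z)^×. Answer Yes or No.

Yes

φ(163) = 163 − 1 = 162 = 2 · 3^4.
It suffices to check that the order of 114 is not a proper divisor of 162: compute 114^(162/q) for q ∈ {2, 3}.
114^81 ≡ 162 (mod 163)  [q = 2: ≢ 1 ✓]
114^54 ≡ 58 (mod 163)  [q = 3: ≢ 1 ✓]
All checks pass, so 114 has order 162 and is a primitive root modulo 163.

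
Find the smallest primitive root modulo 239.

7

φ(239) = 239 − 1 = 238 = 2 · 7 · 17.
Test candidates g = 2, 3, … against the prime factors q ∈ {2, 7, 17} of φ(239): g is a generator iff g^(238/q) ≢ 1 for every such q.
g = 2: 2^119 ≡ 1 — hits 1, so not a primitive root.
g = 3: 3^119 ≡ 1 — hits 1, so not a primitive root.
g = 4: 4^119 ≡ 1 — hits 1, so not a primitive root.
g = 5: 5^119 ≡ 1 — hits 1, so not a primitive root.
g = 6: 6^119 ≡ 1 — hits 1, so not a primitive root.
g = 7: 7^119 ≡ 238; 7^34 ≡ 24; 7^14 ≡ 211 — none is 1, so 7 is a primitive root.
Hence the least primitive root of 239 is 7.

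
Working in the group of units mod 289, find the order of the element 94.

By Lagrange's theorem, ord_289(94) divides φ(289) = φ(17^2) = 17·(17−1) = 272 = 2^4 · 17.
Divisors of 272: 1, 2, 4, 8, 16, 17, 34, 68, 136, 272.
Evaluate successive powers at the divisors of 272:
94^1 ≡ 94 (mod 289)
94^2 ≡ 166 (mod 289)
94^4 ≡ 101 (mod 289)
94^8 ≡ 86 (mod 289)
94^16 ≡ 171 (mod 289)
94^17 ≡ 179 (mod 289)
94^34 ≡ 251 (mod 289)
94^68 ≡ 288 (mod 289)
94^136 ≡ 1 (mod 289) ✓
Hence ord(94) = 136.

136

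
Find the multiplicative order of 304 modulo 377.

28

Since 304 ∈ (Z/377Z)^×, its order divides φ(377) = φ(13·29) = (13−1)·(29−1) = 12·28 = 336 = 2^4 · 3 · 7.
Divisors of 336: 1, 2, 3, 4, 6, 7, 8, 12, 14, 16, 21, 24, 28, 42, 48, 56, 84, 112, 168, 336.
Compute 304^d (mod 377) for the divisors d until we hit 1:
304^1 ≡ 304 (mod 377)
304^2 ≡ 51 (mod 377)
304^3 ≡ 47 (mod 377)
304^4 ≡ 339 (mod 377)
304^6 ≡ 324 (mod 377)
304^7 ≡ 99 (mod 377)
304^8 ≡ 313 (mod 377)
304^12 ≡ 170 (mod 377)
304^14 ≡ 376 (mod 377)
304^16 ≡ 326 (mod 377)
304^21 ≡ 278 (mod 377)
304^24 ≡ 248 (mod 377)
304^28 ≡ 1 (mod 377) ✓
Therefore the multiplicative order of 304 modulo 377 is 28.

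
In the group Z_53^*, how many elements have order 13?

12

φ(53) = 53 − 1 = 52 = 2^2 · 13.
Since (Z/53Z)^× is cyclic of order 52, the number of elements of order d is φ(d) when d | 52 and 0 otherwise.
13 | 52, and φ(13) = 13 − 1 = 12.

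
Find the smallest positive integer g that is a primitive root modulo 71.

7

φ(71) = 71 − 1 = 70 = 2 · 5 · 7.
g is a primitive root iff g^(70/q) ≢ 1 (mod 71) for each prime q ∈ {2, 5, 7}.
g = 2: 2^35 ≡ 1 — hits 1, so not a primitive root.
g = 3: 3^35 ≡ 1 — hits 1, so not a primitive root.
g = 4: 4^35 ≡ 1 — hits 1, so not a primitive root.
g = 5: 5^35 ≡ 1 — hits 1, so not a primitive root.
g = 6: 6^35 ≡ 1 — hits 1, so not a primitive root.
g = 7: 7^35 ≡ 70; 7^14 ≡ 54; 7^10 ≡ 45 — none is 1, so 7 is a primitive root.
Hence the least primitive root of 71 is 7.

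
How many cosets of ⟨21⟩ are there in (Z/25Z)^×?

4

Since 21 ∈ (Z/25Z)^×, its order divides φ(25) = φ(5^2) = 5·(5−1) = 20 = 2^2 · 5.
Divisors of 20: 1, 2, 4, 5, 10, 20.
Evaluate successive powers at the divisors of 20:
21^1 ≡ 21 (mod 25)
21^2 ≡ 16 (mod 25)
21^4 ≡ 6 (mod 25)
21^5 ≡ 1 (mod 25) ✓
The order of 21 is 5, so the subgroup it generates has 5 elements.
[(Z/25Z)^× : ⟨21⟩] = 20/5 = 4.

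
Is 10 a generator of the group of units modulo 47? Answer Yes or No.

Yes

φ(47) = 47 − 1 = 46 = 2 · 23.
An element g generates (Z/47Z)^× iff g^(46/q) ≢ 1 (mod 47) for each prime q ∈ {2, 23}.
10^23 ≡ 46 (mod 47)  [q = 2: ≢ 1 ✓]
10^2 ≡ 6 (mod 47)  [q = 23: ≢ 1 ✓]
None equal 1, so ord_47(10) = 46: 10 is a primitive root.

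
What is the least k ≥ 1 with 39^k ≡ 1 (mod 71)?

14

By Lagrange's theorem, ord_71(39) divides φ(71) = 71 − 1 = 70 = 2 · 5 · 7.
Divisors of 70: 1, 2, 5, 7, 10, 14, 35, 70.
Check 39^d mod 71 for each divisor in increasing order:
39^1 ≡ 39
39^2 ≡ 30
39^5 ≡ 26
39^7 ≡ 70
39^10 ≡ 37
39^14 ≡ 1
Therefore the multiplicative order of 39 modulo 71 is 14.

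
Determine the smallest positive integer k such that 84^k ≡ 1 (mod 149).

148

By Lagrange's theorem, ord_149(84) divides φ(149) = 149 − 1 = 148 = 2^2 · 37.
Divisors of 148: 1, 2, 4, 37, 74, 148.
Test each divisor d:
84^1 ≡ 84 (mod 149)
84^2 ≡ 53 (mod 149)
84^4 ≡ 127 (mod 149)
84^37 ≡ 44 (mod 149)
84^74 ≡ 148 (mod 149)
84^148 ≡ 1 (mod 149) ✓
So ord_149(84) = 148.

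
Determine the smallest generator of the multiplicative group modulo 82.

φ(82) = φ(2)·φ(41) = 1·40 = 40 = 2^3 · 5.
Test candidates g = 2, 3, … against the prime factors q ∈ {2, 5} of φ(82): g is a generator iff g^(40/q) ≢ 1 for every such q.
g = 2: gcd(2, 82) = 2 > 1, not a unit — skip.
g = 3: 3^20 ≡ 81; 3^8 ≡ 1 — hits 1, so not a primitive root.
g = 4: gcd(4, 82) = 2 > 1, not a unit — skip.
g = 5: 5^20 ≡ 1 — hits 1, so not a primitive root.
g = 6: gcd(6, 82) = 2 > 1, not a unit — skip.
g = 7: 7^20 ≡ 81; 7^8 ≡ 37 — none is 1, so 7 is a primitive root.
So 7 is the smallest generator of (Z/82Z)^×.

7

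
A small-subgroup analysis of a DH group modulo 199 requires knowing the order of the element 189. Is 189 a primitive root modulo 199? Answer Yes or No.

Yes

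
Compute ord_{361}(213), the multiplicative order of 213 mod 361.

171

The order of 213 must divide φ(361) = φ(19^2) = 19·(19−1) = 342 = 2 · 3^2 · 19.
Divisors of 342: 1, 2, 3, 6, 9, 18, 19, 38, 57, 114, 171, 342.
Compute 213^d (mod 361) for the divisors d until we hit 1:
213^1 ≡ 213 (mod 361)
213^2 ≡ 244 (mod 361)
213^3 ≡ 349 (mod 361)
213^6 ≡ 144 (mod 361)
213^9 ≡ 77 (mod 361)
213^18 ≡ 153 (mod 361)
213^19 ≡ 99 (mod 361)
213^38 ≡ 54 (mod 361)
213^57 ≡ 292 (mod 361)
213^114 ≡ 68 (mod 361)
213^171 ≡ 1 (mod 361) ✓
Hence ord(213) = 171.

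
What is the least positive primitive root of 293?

2

φ(293) = 293 − 1 = 292 = 2^2 · 73.
Test candidates g = 2, 3, … against the prime factors q ∈ {2, 73} of φ(293): g is a generator iff g^(292/q) ≢ 1 for every such q.
g = 2: 2^146 ≡ 292; 2^4 ≡ 16 — none is 1, so 2 is a primitive root.
Hence the least primitive root of 293 is 2.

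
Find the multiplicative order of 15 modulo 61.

15

By Lagrange's theorem, ord_61(15) divides φ(61) = 61 − 1 = 60 = 2^2 · 3 · 5.
Divisors of 60: 1, 2, 3, 4, 5, 6, 10, 12, 15, 20, 30, 60.
Test each divisor d:
15^1 ≡ 15
15^2 ≡ 42
15^3 ≡ 20
15^4 ≡ 56
15^5 ≡ 47
15^6 ≡ 34
15^10 ≡ 13
15^12 ≡ 58
15^15 ≡ 1
Hence ord(15) = 15.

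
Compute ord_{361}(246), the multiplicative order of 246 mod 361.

The order of 246 must divide φ(361) = φ(19^2) = 19·(19−1) = 342 = 2 · 3^2 · 19.
Divisors of 342: 1, 2, 3, 6, 9, 18, 19, 38, 57, 114, 171, 342.
Test each divisor d:
246^1 ≡ 246
246^2 ≡ 229
246^3 ≡ 18
246^6 ≡ 324
246^9 ≡ 56
246^18 ≡ 248
246^19 ≡ 360
246^38 ≡ 1
So ord_361(246) = 38.

38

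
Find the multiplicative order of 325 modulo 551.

126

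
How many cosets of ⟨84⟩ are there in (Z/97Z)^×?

1

ord(84) | φ(97) = 97 − 1 = 96 = 2^5 · 3.
Divisors of 96: 1, 2, 3, 4, 6, 8, 12, 16, 24, 32, 48, 96.
Evaluate successive powers at the divisors of 96:
84^1 ≡ 84 (mod 97)
84^2 ≡ 72 (mod 97)
84^3 ≡ 34 (mod 97)
84^4 ≡ 43 (mod 97)
84^6 ≡ 89 (mod 97)
84^8 ≡ 6 (mod 97)
84^12 ≡ 64 (mod 97)
84^16 ≡ 36 (mod 97)
84^24 ≡ 22 (mod 97)
84^32 ≡ 35 (mod 97)
84^48 ≡ 96 (mod 97)
84^96 ≡ 1 (mod 97) ✓
The order of 84 is 96, so the subgroup it generates has 96 elements.
The index is φ(97) / ord(84) = 96 / 96 = 1.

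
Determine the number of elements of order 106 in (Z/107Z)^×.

52

φ(107) = 107 − 1 = 106 = 2 · 53.
(Z/107Z)^× is cyclic (|G| = 106); a cyclic group of order m has exactly φ(d) elements of each order d | m, and none otherwise.
106 = 2 · 53 divides 106, and φ(106) = 52.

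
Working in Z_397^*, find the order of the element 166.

ord(166) | φ(397) = 397 − 1 = 396 = 2^2 · 3^2 · 11.
Divisors of 396: 1, 2, 3, 4, 6, 9, 11, 12, 18, 22, 33, 36, 44, 66, 99, 132, 198, 396.
Evaluate successive powers at the divisors of 396:
166^1 ≡ 166 (mod 397)
166^2 ≡ 163 (mod 397)
166^3 ≡ 62 (mod 397)
166^4 ≡ 367 (mod 397)
166^6 ≡ 271 (mod 397)
166^9 ≡ 128 (mod 397)
166^11 ≡ 220 (mod 397)
166^12 ≡ 393 (mod 397)
166^18 ≡ 107 (mod 397)
166^22 ≡ 363 (mod 397)
166^33 ≡ 63 (mod 397)
166^36 ≡ 333 (mod 397)
166^44 ≡ 362 (mod 397)
166^66 ≡ 396 (mod 397)
166^99 ≡ 334 (mod 397)
166^132 ≡ 1 (mod 397) ✓
Hence ord(166) = 132.

132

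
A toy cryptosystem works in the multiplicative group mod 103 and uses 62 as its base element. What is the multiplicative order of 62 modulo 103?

Since 62 ∈ (Z/103Z)^×, its order divides φ(103) = 103 − 1 = 102 = 2 · 3 · 17.
Divisors of 102: 1, 2, 3, 6, 17, 34, 51, 102.
Compute 62^d (mod 103) for the divisors d until we hit 1:
62^1 ≡ 62 (mod 103)
62^2 ≡ 33 (mod 103)
62^3 ≡ 89 (mod 103)
62^6 ≡ 93 (mod 103)
62^17 ≡ 47 (mod 103)
62^34 ≡ 46 (mod 103)
62^51 ≡ 102 (mod 103)
62^102 ≡ 1 (mod 103) ✓
Hence ord(62) = 102.

102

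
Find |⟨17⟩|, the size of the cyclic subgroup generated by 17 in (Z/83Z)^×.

41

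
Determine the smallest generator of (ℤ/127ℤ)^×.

3

φ(127) = 127 − 1 = 126 = 2 · 3^2 · 7.
Test candidates g = 2, 3, … against the prime factors q ∈ {2, 3, 7} of φ(127): g is a generator iff g^(126/q) ≢ 1 for every such q.
g = 2: 2^63 ≡ 1 — hits 1, so not a primitive root.
g = 3: 3^63 ≡ 126; 3^42 ≡ 107; 3^18 ≡ 4 — none is 1, so 3 is a primitive root.
Hence the least primitive root of 127 is 3.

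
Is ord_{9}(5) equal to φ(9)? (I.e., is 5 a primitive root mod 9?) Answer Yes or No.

Yes

φ(9) = φ(3^2) = 3·(3−1) = 6 = 2 · 3.
Test 5^(6/q) mod 9 for each prime factor q of 6:
5^3 ≡ 8 (mod 9)  [q = 2: ≢ 1 ✓]
5^2 ≡ 7 (mod 9)  [q = 3: ≢ 1 ✓]
None equal 1, so ord_9(5) = 6: 5 is a primitive root.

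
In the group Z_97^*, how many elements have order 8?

4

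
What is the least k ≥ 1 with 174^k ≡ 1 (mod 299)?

44

By Lagrange's theorem, ord_299(174) divides φ(299) = φ(13·23) = (13−1)·(23−1) = 12·22 = 264 = 2^3 · 3 · 11.
Divisors of 264: 1, 2, 3, 4, 6, 8, 11, 12, 22, 24, 33, 44, 66, 88, 132, 264.
Evaluate successive powers at the divisors of 264:
174^1 ≡ 174
174^2 ≡ 77
174^3 ≡ 242
174^4 ≡ 248
174^6 ≡ 259
174^8 ≡ 209
174^11 ≡ 47
174^12 ≡ 105
174^22 ≡ 116
174^24 ≡ 261
174^33 ≡ 70
174^44 ≡ 1
Therefore the multiplicative order of 174 modulo 299 is 44.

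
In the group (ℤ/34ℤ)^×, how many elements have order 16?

8

φ(34) = φ(2)·φ(17) = 1·16 = 16 = 2^4.
(Z/34Z)^× is cyclic (|G| = 16); a cyclic group of order m has exactly φ(d) elements of each order d | m, and none otherwise.
16 = 2^4 divides 16, and φ(16) = 8.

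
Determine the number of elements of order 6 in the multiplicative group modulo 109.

φ(109) = 109 − 1 = 108 = 2^2 · 3^3.
Since (Z/109Z)^× is cyclic of order 108, the number of elements of order d is φ(d) when d | 108 and 0 otherwise.
6 = 2 · 3 divides 108, and φ(6) = 2.

2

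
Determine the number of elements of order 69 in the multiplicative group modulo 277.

φ(277) = 277 − 1 = 276 = 2^2 · 3 · 23.
In a cyclic group of order 276, there are φ(d) elements of order d for each divisor d of 276, and zero for non-divisors.
69 = 3 · 23 divides 276, and φ(69) = 44.

44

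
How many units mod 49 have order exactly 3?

φ(49) = φ(7^2) = 7·(7−1) = 42 = 2 · 3 · 7.
In a cyclic group of order 42, there are φ(d) elements of order d for each divisor d of 42, and zero for non-divisors.
3 | 42, and φ(3) = 3 − 1 = 2.

2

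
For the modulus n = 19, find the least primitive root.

2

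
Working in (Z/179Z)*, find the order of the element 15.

ord(15) | φ(179) = 179 − 1 = 178 = 2 · 89.
Divisors of 178: 1, 2, 89, 178.
Evaluate successive powers at the divisors of 178:
15^1 ≡ 15 (mod 179)
15^2 ≡ 46 (mod 179)
15^89 ≡ 1 (mod 179) ✓
Hence ord(15) = 89.

89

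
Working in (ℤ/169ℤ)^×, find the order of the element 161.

52

ord(161) | φ(169) = φ(13^2) = 13·(13−1) = 156 = 2^2 · 3 · 13.
Divisors of 156: 1, 2, 3, 4, 6, 12, 13, 26, 39, 52, 78, 156.
Compute 161^d (mod 169) for the divisors d until we hit 1:
161^1 ≡ 161
161^2 ≡ 64
161^3 ≡ 164
161^4 ≡ 40
161^6 ≡ 25
161^12 ≡ 118
161^13 ≡ 70
161^26 ≡ 168
161^39 ≡ 99
161^52 ≡ 1
Therefore the multiplicative order of 161 modulo 169 is 52.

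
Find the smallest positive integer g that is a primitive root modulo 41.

φ(41) = 41 − 1 = 40 = 2^3 · 5.
Test candidates g = 2, 3, … against the prime factors q ∈ {2, 5} of φ(41): g is a generator iff g^(40/q) ≢ 1 for every such q.
g = 2: 2^20 ≡ 1 — hits 1, so not a primitive root.
g = 3: 3^20 ≡ 40; 3^8 ≡ 1 — hits 1, so not a primitive root.
g = 4: 4^20 ≡ 1 — hits 1, so not a primitive root.
g = 5: 5^20 ≡ 1 — hits 1, so not a primitive root.
g = 6: 6^20 ≡ 40; 6^8 ≡ 10 — none is 1, so 6 is a primitive root.
Hence the least primitive root of 41 is 6.

6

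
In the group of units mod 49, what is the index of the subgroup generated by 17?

The order of 17 must divide φ(49) = φ(7^2) = 7·(7−1) = 42 = 2 · 3 · 7.
Divisors of 42: 1, 2, 3, 6, 7, 14, 21, 42.
Compute 17^d (mod 49) for the divisors d until we hit 1:
17^1 ≡ 17 (mod 49)
17^2 ≡ 44 (mod 49)
17^3 ≡ 13 (mod 49)
17^6 ≡ 22 (mod 49)
17^7 ≡ 31 (mod 49)
17^14 ≡ 30 (mod 49)
17^21 ≡ 48 (mod 49)
17^42 ≡ 1 (mod 49) ✓
The order of 17 is 42, so the subgroup it generates has 42 elements.
[(Z/49Z)^× : ⟨17⟩] = 42/42 = 1.

1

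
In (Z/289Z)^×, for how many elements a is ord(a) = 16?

8

φ(289) = φ(17^2) = 17·(17−1) = 272 = 2^4 · 17.
Since (Z/289Z)^× is cyclic of order 272, the number of elements of order d is φ(d) when d | 272 and 0 otherwise.
16 = 2^4 divides 272, and φ(16) = 8.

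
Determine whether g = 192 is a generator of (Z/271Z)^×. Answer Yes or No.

φ(271) = 271 − 1 = 270 = 2 · 3^3 · 5.
It suffices to check that the order of 192 is not a proper divisor of 270: compute 192^(270/q) for q ∈ {2, 3, 5}.
192^135 ≡ 270 (mod 271)  [q = 2: ≢ 1 ✓]
192^90 ≡ 1 (mod 271)  [q = 3: ≡ 1 ✗]
192^54 ≡ 10 (mod 271)  [q = 5: ≢ 1 ✓]
192^90 ≡ 1 shows ord(192) | 90, strictly less than φ(271); not a primitive root.

No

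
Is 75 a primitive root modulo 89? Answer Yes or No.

φ(89) = 89 − 1 = 88 = 2^3 · 11.
It suffices to check that the order of 75 is not a proper divisor of 88: compute 75^(88/q) for q ∈ {2, 11}.
75^44 ≡ 88 (mod 89)  [q = 2: ≢ 1 ✓]
75^8 ≡ 45 (mod 89)  [q = 11: ≢ 1 ✓]
Every test exponent gives a nontrivial residue, hence 75 generates the full group.

Yes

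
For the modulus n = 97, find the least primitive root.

φ(97) = 97 − 1 = 96 = 2^5 · 3.
g is a primitive root iff g^(96/q) ≢ 1 (mod 97) for each prime q ∈ {2, 3}.
g = 2: 2^48 ≡ 1 — hits 1, so not a primitive root.
g = 3: 3^48 ≡ 1 — hits 1, so not a primitive root.
g = 4: 4^48 ≡ 1 — hits 1, so not a primitive root.
g = 5: 5^48 ≡ 96; 5^32 ≡ 35 — none is 1, so 5 is a primitive root.
So 5 is the smallest generator of (Z/97Z)^×.

5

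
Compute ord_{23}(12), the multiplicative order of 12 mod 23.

11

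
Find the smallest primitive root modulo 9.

2

φ(9) = φ(3^2) = 3·(3−1) = 6 = 2 · 3.
Test candidates g = 2, 3, … against the prime factors q ∈ {2, 3} of φ(9): g is a generator iff g^(6/q) ≢ 1 for every such q.
g = 2: 2^3 ≡ 8; 2^2 ≡ 4 — none is 1, so 2 is a primitive root.
The smallest primitive root modulo 9 is 2.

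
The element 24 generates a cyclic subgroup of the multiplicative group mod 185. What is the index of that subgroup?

4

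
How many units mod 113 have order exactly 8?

φ(113) = 113 − 1 = 112 = 2^4 · 7.
(Z/113Z)^× is cyclic (|G| = 112); a cyclic group of order m has exactly φ(d) elements of each order d | m, and none otherwise.
8 = 2^3 divides 112, and φ(8) = 4.

4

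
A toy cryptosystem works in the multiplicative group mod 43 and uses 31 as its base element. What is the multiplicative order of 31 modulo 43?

21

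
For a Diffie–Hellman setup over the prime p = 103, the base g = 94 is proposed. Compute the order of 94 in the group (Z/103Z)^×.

Since 94 ∈ (Z/103Z)^×, its order divides φ(103) = 103 − 1 = 102 = 2 · 3 · 17.
Divisors of 102: 1, 2, 3, 6, 17, 34, 51, 102.
Compute 94^d (mod 103) for the divisors d until we hit 1:
94^1 ≡ 94
94^2 ≡ 81
94^3 ≡ 95
94^6 ≡ 64
94^17 ≡ 102
94^34 ≡ 1
Hence ord(94) = 34.

34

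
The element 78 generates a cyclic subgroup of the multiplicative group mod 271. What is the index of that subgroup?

By Lagrange's theorem, ord_271(78) divides φ(271) = 271 − 1 = 270 = 2 · 3^3 · 5.
Divisors of 270: 1, 2, 3, 5, 6, 9, 10, 15, 18, 27, 30, 45, 54, 90, 135, 270.
Evaluate successive powers at the divisors of 270:
78^1 ≡ 78 (mod 271)
78^2 ≡ 122 (mod 271)
78^3 ≡ 31 (mod 271)
78^5 ≡ 259 (mod 271)
78^6 ≡ 148 (mod 271)
78^9 ≡ 252 (mod 271)
78^10 ≡ 144 (mod 271)
78^15 ≡ 169 (mod 271)
78^18 ≡ 90 (mod 271)
78^27 ≡ 187 (mod 271)
78^30 ≡ 106 (mod 271)
78^45 ≡ 28 (mod 271)
78^54 ≡ 10 (mod 271)
78^90 ≡ 242 (mod 271)
78^135 ≡ 1 (mod 271) ✓
So ord_271(78) = 135, hence |⟨78⟩| = 135.
The index is φ(271) / ord(78) = 270 / 135 = 2.

2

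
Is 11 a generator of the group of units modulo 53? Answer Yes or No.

No

φ(53) = 53 − 1 = 52 = 2^2 · 13.
An element g generates (Z/53Z)^× iff g^(52/q) ≢ 1 (mod 53) for each prime q ∈ {2, 13}.
11^26 ≡ 1 (mod 53)  [q = 2: ≡ 1 ✗]
11^4 ≡ 13 (mod 53)  [q = 13: ≢ 1 ✓]
Since 11^26 ≡ 1, the order of 11 divides 26 < 52, so 11 is not a primitive root.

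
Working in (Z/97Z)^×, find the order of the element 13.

ord(13) | φ(97) = 97 − 1 = 96 = 2^5 · 3.
Divisors of 96: 1, 2, 3, 4, 6, 8, 12, 16, 24, 32, 48, 96.
Test each divisor d:
13^1 ≡ 13 (mod 97)
13^2 ≡ 72 (mod 97)
13^3 ≡ 63 (mod 97)
13^4 ≡ 43 (mod 97)
13^6 ≡ 89 (mod 97)
13^8 ≡ 6 (mod 97)
13^12 ≡ 64 (mod 97)
13^16 ≡ 36 (mod 97)
13^24 ≡ 22 (mod 97)
13^32 ≡ 35 (mod 97)
13^48 ≡ 96 (mod 97)
13^96 ≡ 1 (mod 97) ✓
Therefore the multiplicative order of 13 modulo 97 is 96.

96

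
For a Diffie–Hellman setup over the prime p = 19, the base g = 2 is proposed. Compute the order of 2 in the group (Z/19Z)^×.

18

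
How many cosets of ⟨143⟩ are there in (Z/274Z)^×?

1

Since 143 ∈ (Z/274Z)^×, its order divides φ(274) = φ(2)·φ(137) = 1·136 = 136 = 2^3 · 17.
Divisors of 136: 1, 2, 4, 8, 17, 34, 68, 136.
Evaluate successive powers at the divisors of 136:
143^1 ≡ 143
143^2 ≡ 173
143^4 ≡ 63
143^8 ≡ 133
143^17 ≡ 233
143^34 ≡ 37
143^68 ≡ 273
143^136 ≡ 1
Thus |⟨143⟩| = ord(143) = 136.
Index = |(Z/274Z)^×| / |⟨143⟩| = 136 / 136 = 1.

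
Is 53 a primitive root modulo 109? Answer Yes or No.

Yes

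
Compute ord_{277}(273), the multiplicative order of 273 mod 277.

23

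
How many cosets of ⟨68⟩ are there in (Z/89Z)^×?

2

By Lagrange's theorem, ord_89(68) divides φ(89) = 89 − 1 = 88 = 2^3 · 11.
Divisors of 88: 1, 2, 4, 8, 11, 22, 44, 88.
Compute 68^d (mod 89) for the divisors d until we hit 1:
68^1 ≡ 68
68^2 ≡ 85
68^4 ≡ 16
68^8 ≡ 78
68^11 ≡ 55
68^22 ≡ 88
68^44 ≡ 1
Thus |⟨68⟩| = ord(68) = 44.
The index is φ(89) / ord(68) = 88 / 44 = 2.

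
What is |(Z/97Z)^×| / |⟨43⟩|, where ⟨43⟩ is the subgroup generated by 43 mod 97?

4

ord(43) | φ(97) = 97 − 1 = 96 = 2^5 · 3.
Divisors of 96: 1, 2, 3, 4, 6, 8, 12, 16, 24, 32, 48, 96.
Evaluate successive powers at the divisors of 96:
43^1 ≡ 43
43^2 ≡ 6
43^3 ≡ 64
43^4 ≡ 36
43^6 ≡ 22
43^8 ≡ 35
43^12 ≡ 96
43^16 ≡ 61
43^24 ≡ 1
The order of 43 is 24, so the subgroup it generates has 24 elements.
Index = |(Z/97Z)^×| / |⟨43⟩| = 96 / 24 = 4.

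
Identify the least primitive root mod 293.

2

φ(293) = 293 − 1 = 292 = 2^2 · 73.
Test candidates g = 2, 3, … against the prime factors q ∈ {2, 73} of φ(293): g is a generator iff g^(292/q) ≢ 1 for every such q.
g = 2: 2^146 ≡ 292; 2^4 ≡ 16 — none is 1, so 2 is a primitive root.
Hence the least primitive root of 293 is 2.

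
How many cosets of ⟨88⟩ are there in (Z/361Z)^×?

The order of 88 must divide φ(361) = φ(19^2) = 19·(19−1) = 342 = 2 · 3^2 · 19.
Divisors of 342: 1, 2, 3, 6, 9, 18, 19, 38, 57, 114, 171, 342.
Test each divisor d:
88^1 ≡ 88
88^2 ≡ 163
88^3 ≡ 265
88^6 ≡ 191
88^9 ≡ 75
88^18 ≡ 210
88^19 ≡ 69
88^38 ≡ 68
88^57 ≡ 360
88^114 ≡ 1
The order of 88 is 114, so the subgroup it generates has 114 elements.
Index = |(Z/361Z)^×| / |⟨88⟩| = 342 / 114 = 3.

3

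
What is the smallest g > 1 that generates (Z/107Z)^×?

2

φ(107) = 107 − 1 = 106 = 2 · 53.
Test candidates g = 2, 3, … against the prime factors q ∈ {2, 53} of φ(107): g is a generator iff g^(106/q) ≢ 1 for every such q.
g = 2: 2^53 ≡ 106; 2^2 ≡ 4 — none is 1, so 2 is a primitive root.
Hence the least primitive root of 107 is 2.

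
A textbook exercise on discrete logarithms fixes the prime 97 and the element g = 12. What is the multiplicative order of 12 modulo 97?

16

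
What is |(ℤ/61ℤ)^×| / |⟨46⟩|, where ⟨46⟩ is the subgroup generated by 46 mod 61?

ord(46) | φ(61) = 61 − 1 = 60 = 2^2 · 3 · 5.
Divisors of 60: 1, 2, 3, 4, 5, 6, 10, 12, 15, 20, 30, 60.
Test each divisor d:
46^1 ≡ 46
46^2 ≡ 42
46^3 ≡ 41
46^4 ≡ 56
46^5 ≡ 14
46^6 ≡ 34
46^10 ≡ 13
46^12 ≡ 58
46^15 ≡ 60
46^20 ≡ 47
46^30 ≡ 1
The order of 46 is 30, so the subgroup it generates has 30 elements.
The index is φ(61) / ord(46) = 60 / 30 = 2.

2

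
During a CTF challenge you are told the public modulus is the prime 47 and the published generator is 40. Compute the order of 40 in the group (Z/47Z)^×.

Since 40 ∈ (Z/47Z)^×, its order divides φ(47) = 47 − 1 = 46 = 2 · 23.
Divisors of 46: 1, 2, 23, 46.
Check 40^d mod 47 for each divisor in increasing order:
40^1 ≡ 40 (mod 47)
40^2 ≡ 2 (mod 47)
40^23 ≡ 46 (mod 47)
40^46 ≡ 1 (mod 47) ✓
Hence ord(40) = 46.

46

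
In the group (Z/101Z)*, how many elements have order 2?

1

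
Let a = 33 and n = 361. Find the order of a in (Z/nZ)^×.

342

By Lagrange's theorem, ord_361(33) divides φ(361) = φ(19^2) = 19·(19−1) = 342 = 2 · 3^2 · 19.
Divisors of 342: 1, 2, 3, 6, 9, 18, 19, 38, 57, 114, 171, 342.
Check 33^d mod 361 for each divisor in increasing order:
33^1 ≡ 33 (mod 361)
33^2 ≡ 6 (mod 361)
33^3 ≡ 198 (mod 361)
33^6 ≡ 216 (mod 361)
33^9 ≡ 170 (mod 361)
33^18 ≡ 20 (mod 361)
33^19 ≡ 299 (mod 361)
33^38 ≡ 234 (mod 361)
33^57 ≡ 293 (mod 361)
33^114 ≡ 292 (mod 361)
33^171 ≡ 360 (mod 361)
33^342 ≡ 1 (mod 361) ✓
Therefore the multiplicative order of 33 modulo 361 is 342.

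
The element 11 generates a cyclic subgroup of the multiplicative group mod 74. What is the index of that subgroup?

6

Since 11 ∈ (Z/74Z)^×, its order divides φ(74) = φ(2)·φ(37) = 1·36 = 36 = 2^2 · 3^2.
Divisors of 36: 1, 2, 3, 4, 6, 9, 12, 18, 36.
Test each divisor d:
11^1 ≡ 11
11^2 ≡ 47
11^3 ≡ 73
11^4 ≡ 63
11^6 ≡ 1
Thus |⟨11⟩| = ord(11) = 6.
Index = |(Z/74Z)^×| / |⟨11⟩| = 36 / 6 = 6.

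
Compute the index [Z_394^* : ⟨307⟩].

7

The order of 307 must divide φ(394) = φ(2)·φ(197) = 1·196 = 196 = 2^2 · 7^2.
Divisors of 196: 1, 2, 4, 7, 14, 28, 49, 98, 196.
Evaluate successive powers at the divisors of 196:
307^1 ≡ 307 (mod 394)
307^2 ≡ 83 (mod 394)
307^4 ≡ 191 (mod 394)
307^7 ≡ 183 (mod 394)
307^14 ≡ 393 (mod 394)
307^28 ≡ 1 (mod 394) ✓
So ord_394(307) = 28, hence |⟨307⟩| = 28.
[(Z/394Z)^× : ⟨307⟩] = 196/28 = 7.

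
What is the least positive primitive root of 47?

5

φ(47) = 47 − 1 = 46 = 2 · 23.
g is a primitive root iff g^(46/q) ≢ 1 (mod 47) for each prime q ∈ {2, 23}.
g = 2: 2^23 ≡ 1 — hits 1, so not a primitive root.
g = 3: 3^23 ≡ 1 — hits 1, so not a primitive root.
g = 4: 4^23 ≡ 1 — hits 1, so not a primitive root.
g = 5: 5^23 ≡ 46; 5^2 ≡ 25 — none is 1, so 5 is a primitive root.
Hence the least primitive root of 47 is 5.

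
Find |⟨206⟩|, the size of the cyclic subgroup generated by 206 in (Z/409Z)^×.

102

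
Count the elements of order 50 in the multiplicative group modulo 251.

20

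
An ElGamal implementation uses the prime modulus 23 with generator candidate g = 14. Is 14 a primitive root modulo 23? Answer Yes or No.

Yes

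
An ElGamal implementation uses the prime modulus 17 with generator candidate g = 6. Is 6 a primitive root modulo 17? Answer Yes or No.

φ(17) = 17 − 1 = 16 = 2^4.
An element g generates (Z/17Z)^× iff g^(16/q) ≢ 1 (mod 17) for each prime q ∈ {2}.
6^8 ≡ 16 (mod 17)  [q = 2: ≢ 1 ✓]
None equal 1, so ord_17(6) = 16: 6 is a primitive root.

Yes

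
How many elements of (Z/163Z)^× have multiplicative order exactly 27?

18

φ(163) = 163 − 1 = 162 = 2 · 3^4.
(Z/163Z)^× is cyclic (|G| = 162); a cyclic group of order m has exactly φ(d) elements of each order d | m, and none otherwise.
27 = 3^3 divides 162, and φ(27) = 18.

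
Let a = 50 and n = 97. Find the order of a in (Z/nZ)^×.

8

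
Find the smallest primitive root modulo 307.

5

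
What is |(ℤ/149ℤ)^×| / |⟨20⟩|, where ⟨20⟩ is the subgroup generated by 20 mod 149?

2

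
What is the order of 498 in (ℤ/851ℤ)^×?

396

Since 498 ∈ (Z/851Z)^×, its order divides φ(851) = φ(23·37) = (23−1)·(37−1) = 22·36 = 792 = 2^3 · 3^2 · 11.
Divisors of 792: 1, 2, 3, 4, 6, 8, 9, 11, 12, 18, 22, 24, 33, 36, 44, 66, 72, 88, 99, 132, 198, 264, 396, 792.
Compute 498^d (mod 851) for the divisors d until we hit 1:
498^1 ≡ 498 (mod 851)
498^2 ≡ 363 (mod 851)
498^3 ≡ 362 (mod 851)
498^4 ≡ 715 (mod 851)
498^6 ≡ 841 (mod 851)
498^8 ≡ 625 (mod 851)
498^9 ≡ 635 (mod 851)
498^11 ≡ 735 (mod 851)
498^12 ≡ 100 (mod 851)
498^18 ≡ 702 (mod 851)
498^22 ≡ 691 (mod 851)
498^24 ≡ 639 (mod 851)
498^33 ≡ 689 (mod 851)
498^36 ≡ 75 (mod 851)
498^44 ≡ 70 (mod 851)
498^66 ≡ 714 (mod 851)
498^72 ≡ 519 (mod 851)
498^88 ≡ 645 (mod 851)
498^99 ≡ 68 (mod 851)
498^132 ≡ 47 (mod 851)
498^198 ≡ 369 (mod 851)
498^264 ≡ 507 (mod 851)
498^396 ≡ 1 (mod 851) ✓
So ord_851(498) = 396.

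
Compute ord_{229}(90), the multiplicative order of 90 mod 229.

228

Since 90 ∈ (Z/229Z)^×, its order divides φ(229) = 229 − 1 = 228 = 2^2 · 3 · 19.
Divisors of 228: 1, 2, 3, 4, 6, 12, 19, 38, 57, 76, 114, 228.
Test each divisor d:
90^1 ≡ 90 (mod 229)
90^2 ≡ 85 (mod 229)
90^3 ≡ 93 (mod 229)
90^4 ≡ 126 (mod 229)
90^6 ≡ 176 (mod 229)
90^12 ≡ 61 (mod 229)
90^19 ≡ 89 (mod 229)
90^38 ≡ 135 (mod 229)
90^57 ≡ 107 (mod 229)
90^76 ≡ 134 (mod 229)
90^114 ≡ 228 (mod 229)
90^228 ≡ 1 (mod 229) ✓
So ord_229(90) = 228.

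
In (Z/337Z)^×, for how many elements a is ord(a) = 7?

φ(337) = 337 − 1 = 336 = 2^4 · 3 · 7.
Since (Z/337Z)^× is cyclic of order 336, the number of elements of order d is φ(d) when d | 336 and 0 otherwise.
7 | 336, and φ(7) = 7 − 1 = 6.

6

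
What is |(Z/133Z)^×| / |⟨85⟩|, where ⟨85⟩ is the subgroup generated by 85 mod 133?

The order of 85 must divide φ(133) = φ(7·19) = (7−1)·(19−1) = 6·18 = 108 = 2^2 · 3^3.
Divisors of 108: 1, 2, 3, 4, 6, 9, 12, 18, 27, 36, 54, 108.
Check 85^d mod 133 for each divisor in increasing order:
85^1 ≡ 85
85^2 ≡ 43
85^3 ≡ 64
85^4 ≡ 120
85^6 ≡ 106
85^9 ≡ 1
Thus |⟨85⟩| = ord(85) = 9.
The index is φ(133) / ord(85) = 108 / 9 = 12.

12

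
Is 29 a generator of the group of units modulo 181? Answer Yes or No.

φ(181) = 181 − 1 = 180 = 2^2 · 3^2 · 5.
It suffices to check that the order of 29 is not a proper divisor of 180: compute 29^(180/q) for q ∈ {2, 3, 5}.
29^90 ≡ 1 (mod 181)  [q = 2: ≡ 1 ✗]
29^60 ≡ 1 (mod 181)  [q = 3: ≡ 1 ✗]
29^36 ≡ 125 (mod 181)  [q = 5: ≢ 1 ✓]
Since 29^90 ≡ 1, the order of 29 divides 90 < 180, so 29 is not a primitive root.

No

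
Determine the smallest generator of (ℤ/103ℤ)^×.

5

φ(103) = 103 − 1 = 102 = 2 · 3 · 17.
Test candidates g = 2, 3, … against the prime factors q ∈ {2, 3, 17} of φ(103): g is a generator iff g^(102/q) ≢ 1 for every such q.
g = 2: 2^51 ≡ 1 — hits 1, so not a primitive root.
g = 3: 3^51 ≡ 102; 3^34 ≡ 1 — hits 1, so not a primitive root.
g = 4: 4^51 ≡ 1 — hits 1, so not a primitive root.
g = 5: 5^51 ≡ 102; 5^34 ≡ 56; 5^6 ≡ 72 — none is 1, so 5 is a primitive root.
The smallest primitive root modulo 103 is 5.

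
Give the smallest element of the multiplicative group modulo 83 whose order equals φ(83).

φ(83) = 83 − 1 = 82 = 2 · 41.
Test candidates g = 2, 3, … against the prime factors q ∈ {2, 41} of φ(83): g is a generator iff g^(82/q) ≢ 1 for every such q.
g = 2: 2^41 ≡ 82; 2^2 ≡ 4 — none is 1, so 2 is a primitive root.
The smallest primitive root modulo 83 is 2.

2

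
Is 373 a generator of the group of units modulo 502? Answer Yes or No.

No

φ(502) = φ(2)·φ(251) = 1·250 = 250 = 2 · 5^3.
Test 373^(250/q) mod 502 for each prime factor q of 250:
373^125 ≡ 1 (mod 502)  [q = 2: ≡ 1 ✗]
373^50 ≡ 113 (mod 502)  [q = 5: ≢ 1 ✓]
Since 373^125 ≡ 1, the order of 373 divides 125 < 250, so 373 is not a primitive root.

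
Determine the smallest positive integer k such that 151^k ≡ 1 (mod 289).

136

The order of 151 must divide φ(289) = φ(17^2) = 17·(17−1) = 272 = 2^4 · 17.
Divisors of 272: 1, 2, 4, 8, 16, 17, 34, 68, 136, 272.
Evaluate successive powers at the divisors of 272:
151^1 ≡ 151 (mod 289)
151^2 ≡ 259 (mod 289)
151^4 ≡ 33 (mod 289)
151^8 ≡ 222 (mod 289)
151^16 ≡ 154 (mod 289)
151^17 ≡ 134 (mod 289)
151^34 ≡ 38 (mod 289)
151^68 ≡ 288 (mod 289)
151^136 ≡ 1 (mod 289) ✓
Hence ord(151) = 136.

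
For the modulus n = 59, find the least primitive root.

φ(59) = 59 − 1 = 58 = 2 · 29.
Test candidates g = 2, 3, … against the prime factors q ∈ {2, 29} of φ(59): g is a generator iff g^(58/q) ≢ 1 for every such q.
g = 2: 2^29 ≡ 58; 2^2 ≡ 4 — none is 1, so 2 is a primitive root.
So 2 is the smallest generator of (Z/59Z)^×.

2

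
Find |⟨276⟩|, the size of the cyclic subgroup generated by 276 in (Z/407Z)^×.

36

The order of 276 must divide φ(407) = φ(11·37) = (11−1)·(37−1) = 10·36 = 360 = 2^3 · 3^2 · 5.
Divisors of 360: 1, 2, 3, 4, 5, 6, 8, 9, 10, 12, 15, 18, 20, 24, 30, 36, 40, 45, 60, 72, 90, 120, 180, 360.
Evaluate successive powers at the divisors of 360:
276^1 ≡ 276 (mod 407)
276^2 ≡ 67 (mod 407)
276^3 ≡ 177 (mod 407)
276^4 ≡ 12 (mod 407)
276^5 ≡ 56 (mod 407)
276^6 ≡ 397 (mod 407)
276^8 ≡ 144 (mod 407)
276^9 ≡ 265 (mod 407)
276^10 ≡ 287 (mod 407)
276^12 ≡ 100 (mod 407)
276^15 ≡ 199 (mod 407)
276^18 ≡ 221 (mod 407)
276^20 ≡ 155 (mod 407)
276^24 ≡ 232 (mod 407)
276^30 ≡ 122 (mod 407)
276^36 ≡ 1 (mod 407) ✓
Hence ord(276) = 36.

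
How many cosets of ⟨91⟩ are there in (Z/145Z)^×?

8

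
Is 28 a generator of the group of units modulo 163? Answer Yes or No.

φ(163) = 163 − 1 = 162 = 2 · 3^4.
Test 28^(162/q) mod 163 for each prime factor q of 162:
28^81 ≡ 162 (mod 163)  [q = 2: ≢ 1 ✓]
28^54 ≡ 1 (mod 163)  [q = 3: ≡ 1 ✗]
The check at q = 3 fails, so 28 generates a proper subgroup.

No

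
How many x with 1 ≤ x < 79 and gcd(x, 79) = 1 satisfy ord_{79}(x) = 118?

φ(79) = 79 − 1 = 78 = 2 · 3 · 13.
In a cyclic group of order 78, there are φ(d) elements of order d for each divisor d of 78, and zero for non-divisors.
Here 78 is not a multiple of 118, so there are no elements of order 118.

0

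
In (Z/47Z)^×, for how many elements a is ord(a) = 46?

φ(47) = 47 − 1 = 46 = 2 · 23.
In a cyclic group of order 46, there are φ(d) elements of order d for each divisor d of 46, and zero for non-divisors.
46 = 2 · 23 divides 46, and φ(46) = 22.

22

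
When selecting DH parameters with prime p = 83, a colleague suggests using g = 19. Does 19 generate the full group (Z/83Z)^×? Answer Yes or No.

Yes

φ(83) = 83 − 1 = 82 = 2 · 41.
An element g generates (Z/83Z)^× iff g^(82/q) ≢ 1 (mod 83) for each prime q ∈ {2, 41}.
19^41 ≡ 82 (mod 83)  [q = 2: ≢ 1 ✓]
19^2 ≡ 29 (mod 83)  [q = 41: ≢ 1 ✓]
Every test exponent gives a nontrivial residue, hence 19 generates the full group.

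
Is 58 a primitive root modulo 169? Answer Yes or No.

φ(169) = φ(13^2) = 13·(13−1) = 156 = 2^2 · 3 · 13.
It suffices to check that the order of 58 is not a proper divisor of 156: compute 58^(156/q) for q ∈ {2, 3, 13}.
58^78 ≡ 168 (mod 169)  [q = 2: ≢ 1 ✓]
58^52 ≡ 22 (mod 169)  [q = 3: ≢ 1 ✓]
58^12 ≡ 79 (mod 169)  [q = 13: ≢ 1 ✓]
All checks pass, so 58 has order 156 and is a primitive root modulo 169.

Yes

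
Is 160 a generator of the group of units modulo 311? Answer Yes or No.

φ(311) = 311 − 1 = 310 = 2 · 5 · 31.
An element g generates (Z/311Z)^× iff g^(310/q) ≢ 1 (mod 311) for each prime q ∈ {2, 5, 31}.
160^155 ≡ 1 (mod 311)  [q = 2: ≡ 1 ✗]
160^62 ≡ 36 (mod 311)  [q = 5: ≢ 1 ✓]
160^10 ≡ 121 (mod 311)  [q = 31: ≢ 1 ✓]
The check at q = 2 fails, so 160 generates a proper subgroup.

No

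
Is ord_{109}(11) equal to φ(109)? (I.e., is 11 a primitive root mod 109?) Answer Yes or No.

Yes

φ(109) = 109 − 1 = 108 = 2^2 · 3^3.
It suffices to check that the order of 11 is not a proper divisor of 108: compute 11^(108/q) for q ∈ {2, 3}.
11^54 ≡ 108 (mod 109)  [q = 2: ≢ 1 ✓]
11^36 ≡ 45 (mod 109)  [q = 3: ≢ 1 ✓]
Every test exponent gives a nontrivial residue, hence 11 generates the full group.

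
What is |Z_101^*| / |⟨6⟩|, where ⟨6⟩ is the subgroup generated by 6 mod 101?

10

The order of 6 must divide φ(101) = 101 − 1 = 100 = 2^2 · 5^2.
Divisors of 100: 1, 2, 4, 5, 10, 20, 25, 50, 100.
Check 6^d mod 101 for each divisor in increasing order:
6^1 ≡ 6 (mod 101)
6^2 ≡ 36 (mod 101)
6^4 ≡ 84 (mod 101)
6^5 ≡ 100 (mod 101)
6^10 ≡ 1 (mod 101) ✓
The order of 6 is 10, so the subgroup it generates has 10 elements.
Index = |(Z/101Z)^×| / |⟨6⟩| = 100 / 10 = 10.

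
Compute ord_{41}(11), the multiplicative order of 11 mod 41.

40

ord(11) | φ(41) = 41 − 1 = 40 = 2^3 · 5.
Divisors of 40: 1, 2, 4, 5, 8, 10, 20, 40.
Evaluate successive powers at the divisors of 40:
11^1 ≡ 11 (mod 41)
11^2 ≡ 39 (mod 41)
11^4 ≡ 4 (mod 41)
11^5 ≡ 3 (mod 41)
11^8 ≡ 16 (mod 41)
11^10 ≡ 9 (mod 41)
11^20 ≡ 40 (mod 41)
11^40 ≡ 1 (mod 41) ✓
Therefore the multiplicative order of 11 modulo 41 is 40.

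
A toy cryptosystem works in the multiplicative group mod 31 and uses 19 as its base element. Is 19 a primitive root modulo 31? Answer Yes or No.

φ(31) = 31 − 1 = 30 = 2 · 3 · 5.
It suffices to check that the order of 19 is not a proper divisor of 30: compute 19^(30/q) for q ∈ {2, 3, 5}.
19^15 ≡ 1 (mod 31)  [q = 2: ≡ 1 ✗]
19^10 ≡ 25 (mod 31)  [q = 3: ≢ 1 ✓]
19^6 ≡ 2 (mod 31)  [q = 5: ≢ 1 ✓]
Since 19^15 ≡ 1, the order of 19 divides 15 < 30, so 19 is not a primitive root.

No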